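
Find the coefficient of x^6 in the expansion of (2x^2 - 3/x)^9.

326592

General term: C(9,j)·(2x^2)^j·(-3/x)^(9-j), with x-exponent 2j − 1(9−j) = 3j − 9.
Set 3j − 9 = 6: j = 5.
C(9,5) = 126; 2^5 = 32; (-3)^4 = 81.
Coefficient = 126 · 32 · 81 = 326592.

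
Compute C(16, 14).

120

C(16,14) = C(16,2) by symmetry.
C(16,2) = (16·15) / 2! = 240 / 2 = 120.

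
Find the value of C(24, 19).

42504

C(24,19) = C(24,5) by symmetry.
C(24,5) = (24·23·22·21·20) / 5! = 5100480 / 120 = 42504.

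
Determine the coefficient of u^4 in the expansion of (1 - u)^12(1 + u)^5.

-60

Coefficient of u^4 = Σ_{j} C(12,j)·(-1)^j·C(5,4-j)·1^(4-j) for j from 0 to 4.
= 5 + (-120) + 660 + (-1100) + 495 = -60.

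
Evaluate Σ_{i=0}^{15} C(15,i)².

155117520

By Vandermonde's identity, Σ C(15,i)² = C(30,15) = 155117520.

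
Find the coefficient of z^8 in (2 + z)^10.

180

The general term is C(10,j)·(2)^j·(z)^(10-j); the z^8 term has j = 2.
C(10,2) = 45.
Coefficient = C(10,2) · 2^2 = 45 · 4 = 180.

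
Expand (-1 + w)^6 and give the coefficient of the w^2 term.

15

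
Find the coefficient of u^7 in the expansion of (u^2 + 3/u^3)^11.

4455

General term: C(11,j)·(u^2)^j·(3/u^3)^(11-j), with u-exponent 2j − 3(11−j) = 5j − 33.
Set 5j − 33 = 7: j = 8.
C(11,8) = 165; 1^8 = 1; 3^3 = 27.
Coefficient = 165 · 1 · 27 = 4455.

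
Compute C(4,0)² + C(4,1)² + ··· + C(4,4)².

70

Σ C(4,j)² is the coefficient of x^4 in (1+x)^4(1+x)^4 = (1+x)^8, i.e. C(8,4) = 70.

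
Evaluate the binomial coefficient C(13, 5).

1287

C(13,5) = (13·12·11·10·9) / 5! = 154440 / 120 = 1287.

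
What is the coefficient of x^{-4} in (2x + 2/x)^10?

General term: C(10,j)·(2x)^j·(2/x)^(10-j), with x-exponent 1j − 1(10−j) = 2j − 10.
Set 2j − 10 = -4: j = 3.
C(10,3) = 120; 2^3 = 8; 2^7 = 128.
Coefficient = 120 · 8 · 128 = 122880.

122880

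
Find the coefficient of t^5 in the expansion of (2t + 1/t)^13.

366080

General term: C(13,j)·(2t)^j·(1/t)^(13-j), with t-exponent 1j − 1(13−j) = 2j − 13.
Set 2j − 13 = 5: j = 9.
C(13,9) = 715; 2^9 = 512; 1^4 = 1.
Coefficient = 715 · 512 · 1 = 366080.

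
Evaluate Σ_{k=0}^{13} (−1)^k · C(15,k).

-14

The partial alternating sum Σ_{k=0}^{13} (−1)^k C(15,k) = (−1)^13 C(14,13) = -14.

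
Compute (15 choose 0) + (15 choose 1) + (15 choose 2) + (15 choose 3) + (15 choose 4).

1 + 15 + 105 + 455 + 1365 = 1941.

1941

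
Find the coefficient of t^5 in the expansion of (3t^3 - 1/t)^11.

-26730

General term: C(11,j)·(3t^3)^j·(-1/t)^(11-j), with t-exponent 3j − 1(11−j) = 4j − 11.
Set 4j − 11 = 5: j = 4.
C(11,4) = 330; 3^4 = 81; (-1)^7 = -1.
Coefficient = 330 · 81 · (-1) = -26730.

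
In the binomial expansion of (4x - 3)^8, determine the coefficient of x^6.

1032192

The general term is C(8,j)·(4x)^j·(-3)^(8-j); the x^6 term has j = 6.
C(8,6) = 28.
Coefficient = C(8,6) · 4^6 · (-3)^2 = 28 · 4096 · 9 = 1032192.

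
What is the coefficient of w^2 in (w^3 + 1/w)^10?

120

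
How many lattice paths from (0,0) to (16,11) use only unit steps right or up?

13037895

Each path is a sequence of 27 steps with 16 rights: C(27,16) = 13037895.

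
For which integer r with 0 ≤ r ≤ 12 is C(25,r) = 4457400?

C(25,r) increases on 0 ≤ r ≤ 12. C(25,10) = 3268760 and C(25,11) = 4457400, so r = 11.

11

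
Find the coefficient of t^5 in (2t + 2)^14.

32800768

The general term is C(14,j)·(2t)^j·(2)^(14-j); the t^5 term has j = 5.
C(14,5) = 2002.
Coefficient = C(14,5) · 2^5 · 2^9 = 2002 · 32 · 512 = 32800768.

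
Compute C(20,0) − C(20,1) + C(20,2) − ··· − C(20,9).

The partial alternating sum Σ_{k=0}^{9} (−1)^k C(20,k) = (−1)^9 C(19,9) = -92378.

-92378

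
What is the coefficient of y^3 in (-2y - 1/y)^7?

-672

General term: C(7,j)·(-2y)^j·(-1/y)^(7-j), with y-exponent 1j − 1(7−j) = 2j − 7.
Set 2j − 7 = 3: j = 5.
C(7,5) = 21; (-2)^5 = -32; (-1)^2 = 1.
Coefficient = 21 · (-32) · 1 = -672.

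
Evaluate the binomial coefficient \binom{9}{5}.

126

C(9,5) = C(9,4) by symmetry.
C(9,4) = (9·8·7·6) / 4! = 3024 / 24 = 126.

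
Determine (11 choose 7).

C(11,7) = C(11,4) by symmetry.
C(11,4) = (11·10·9·8) / 4! = 7920 / 24 = 330.

330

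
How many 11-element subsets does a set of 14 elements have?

364

C(14,11) = C(14,3) by symmetry.
C(14,3) = (14·13·12) / 3! = 2184 / 6 = 364.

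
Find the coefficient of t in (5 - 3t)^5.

The general term is C(5,j)·(5)^j·(-3t)^(5-j); the t^1 term has j = 4.
C(5,4) = 5.
Coefficient = C(5,4) · 5^4 · (-3)^1 = 5 · 625 · (-3) = -9375.

-9375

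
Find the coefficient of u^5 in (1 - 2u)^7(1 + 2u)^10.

Coefficient of u^5 = Σ_{j} C(7,j)·(-2)^j·C(10,5-j)·2^(5-j) for j from 0 to 5.
= 8064 + (-47040) + 80640 + (-50400) + 11200 + (-672) = 1792.

1792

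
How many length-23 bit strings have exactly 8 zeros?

490314

Choose the 8 positions: C(23,8) = 490314.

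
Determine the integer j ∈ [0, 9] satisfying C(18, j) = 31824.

7

C(18,j) increases on 0 ≤ j ≤ 9. C(18,6) = 18564 and C(18,7) = 31824, so j = 7.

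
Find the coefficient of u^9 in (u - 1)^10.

The general term is C(10,j)·(u)^j·(-1)^(10-j); the u^9 term has j = 9.
C(10,9) = 10.
Coefficient = C(10,9) · (-1)^1 = 10 · (-1) = -10.

-10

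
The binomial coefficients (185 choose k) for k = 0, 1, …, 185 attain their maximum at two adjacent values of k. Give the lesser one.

For odd n = 185, C(185,k) peaks at k = (n−1)/2 and (n+1)/2; the lesser is 92.

92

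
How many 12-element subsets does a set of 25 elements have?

5200300

C(25,12) = (25·24·23·22·21·20·19·18·17·16·15·14) / 12! = 2490952020480000 / 479001600 = 5200300.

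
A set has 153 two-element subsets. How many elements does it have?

18

n(n−1)/2 = 153 ⇒ n(n−1) = 306. Since 18·17 = 306, n = 18.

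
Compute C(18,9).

48620

C(18,9) = (18·17·16·15·14·13·12·11·10) / 9! = 17643225600 / 362880 = 48620.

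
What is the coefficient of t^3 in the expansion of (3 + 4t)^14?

4126816512

The general term is C(14,j)·(3)^j·(4t)^(14-j); the t^3 term has j = 11.
C(14,11) = 364.
Coefficient = C(14,11) · 3^11 · 4^3 = 364 · 177147 · 64 = 4126816512.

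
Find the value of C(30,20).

C(30,20) = C(30,10) by symmetry.
C(30,10) = (30·29·28·27·26·25·24·23·22·21) / 10! = 109027350432000 / 3628800 = 30045015.

30045015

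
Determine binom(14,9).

C(14,9) = C(14,5) by symmetry.
C(14,5) = (14·13·12·11·10) / 5! = 240240 / 120 = 2002.

2002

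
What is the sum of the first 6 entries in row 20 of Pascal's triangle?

1 + 20 + 190 + 1140 + 4845 + 15504 = 21700.

21700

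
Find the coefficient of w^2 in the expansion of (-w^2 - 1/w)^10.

210

General term: C(10,j)·(-w^2)^j·(-1/w)^(10-j), with w-exponent 2j − 1(10−j) = 3j − 10.
Set 3j − 10 = 2: j = 4.
C(10,4) = 210; (-1)^4 = 1; (-1)^6 = 1.
Coefficient = 210 · 1 · 1 = 210.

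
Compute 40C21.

131282408400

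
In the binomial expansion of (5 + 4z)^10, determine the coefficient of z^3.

600000000

The general term is C(10,j)·(5)^j·(4z)^(10-j); the z^3 term has j = 7.
C(10,7) = 120.
Coefficient = C(10,7) · 5^7 · 4^3 = 120 · 78125 · 64 = 600000000.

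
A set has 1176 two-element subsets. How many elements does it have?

49

n(n−1)/2 = 1176 ⇒ n(n−1) = 2352. Since 49·48 = 2352, n = 49.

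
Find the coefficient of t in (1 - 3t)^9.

The general term is C(9,j)·(1)^j·(-3t)^(9-j); the t^1 term has j = 8.
C(9,8) = 9.
Coefficient = C(9,8) · (-3)^1 = 9 · (-3) = -27.

-27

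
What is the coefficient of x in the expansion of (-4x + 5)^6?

The general term is C(6,j)·(-4x)^j·(5)^(6-j); the x^1 term has j = 1.
C(6,1) = 6.
Coefficient = C(6,1) · (-4)^1 · 5^5 = 6 · (-4) · 3125 = -75000.

-75000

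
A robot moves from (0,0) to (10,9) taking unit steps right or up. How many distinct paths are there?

Each path is a sequence of 19 steps with 10 rights: C(19,10) = 92378.

92378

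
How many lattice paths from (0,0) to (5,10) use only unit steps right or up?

3003

Each path is a sequence of 15 steps with 5 rights: C(15,5) = 3003.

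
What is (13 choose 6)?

C(13,6) = (13·12·11·10·9·8) / 6! = 1235520 / 720 = 1716.

1716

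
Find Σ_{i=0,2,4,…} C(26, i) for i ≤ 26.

Even-i terms of row 26 sum to 2^25 = 33554432.

33554432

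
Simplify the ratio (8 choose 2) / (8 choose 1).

C(n,k+1)/C(n,k) = (n−k)/(k+1) = (8−1)/(1+1) = 7/2.

7/2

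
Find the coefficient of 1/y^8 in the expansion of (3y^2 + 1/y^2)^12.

40095

General term: C(12,j)·(3y^2)^j·(1/y^2)^(12-j), with y-exponent 2j − 2(12−j) = 4j − 24.
Set 4j − 24 = -8: j = 4.
C(12,4) = 495; 3^4 = 81; 1^8 = 1.
Coefficient = 495 · 81 · 1 = 40095.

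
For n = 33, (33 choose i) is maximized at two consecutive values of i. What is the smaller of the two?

16

For odd n = 33, C(33,i) peaks at i = (n−1)/2 and (n+1)/2; the smaller is 16.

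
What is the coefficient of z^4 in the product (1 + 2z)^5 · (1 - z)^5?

-15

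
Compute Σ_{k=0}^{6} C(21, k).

1 + 21 + 210 + 1330 + 5985 + 20349 + 54264 = 82160.

82160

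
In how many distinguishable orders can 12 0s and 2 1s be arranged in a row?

91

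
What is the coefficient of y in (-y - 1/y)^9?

-126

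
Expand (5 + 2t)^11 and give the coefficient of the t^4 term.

412500000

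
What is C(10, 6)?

C(10,6) = C(10,4) by symmetry.
C(10,4) = (10·9·8·7) / 4! = 5040 / 24 = 210.

210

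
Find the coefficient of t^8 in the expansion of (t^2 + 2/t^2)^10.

960

General term: C(10,j)·(t^2)^j·(2/t^2)^(10-j), with t-exponent 2j − 2(10−j) = 4j − 20.
Set 4j − 20 = 8: j = 7.
C(10,7) = 120; 1^7 = 1; 2^3 = 8.
Coefficient = 120 · 1 · 8 = 960.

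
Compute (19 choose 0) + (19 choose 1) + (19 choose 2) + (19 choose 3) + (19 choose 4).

1 + 19 + 171 + 969 + 3876 = 5036.

5036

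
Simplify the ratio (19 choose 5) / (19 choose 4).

3

C(n,k+1)/C(n,k) = (n−k)/(k+1) = (19−4)/(4+1) = 15/5 = 3.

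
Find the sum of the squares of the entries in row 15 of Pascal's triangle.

155117520

By Vandermonde's identity, Σ C(15,j)² = C(30,15) = 155117520.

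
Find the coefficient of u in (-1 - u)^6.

6

The general term is C(6,j)·(-1)^j·(-u)^(6-j); the u^1 term has j = 5.
C(6,5) = 6.
Coefficient = C(6,5) · (-1)^5 · (-1)^1 = 6 · (-1) · (-1) = 6.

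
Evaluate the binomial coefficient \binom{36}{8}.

C(36,8) = (36·35·34·33·32·31·30·29) / 8! = 1220096908800 / 40320 = 30260340.

30260340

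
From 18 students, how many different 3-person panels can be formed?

816

This is C(18,3) = 816.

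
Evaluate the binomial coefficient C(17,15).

C(17,15) = C(17,2) by symmetry.
C(17,2) = (17·16) / 2! = 272 / 2 = 136.

136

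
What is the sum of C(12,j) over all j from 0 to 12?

4096

Setting x = 1 in (1+x)^12 gives Σ C(12,j) = 2^12 = 4096.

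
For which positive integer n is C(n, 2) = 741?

n(n−1)/2 = 741 ⇒ n(n−1) = 1482. Since 39·38 = 1482, n = 39.

39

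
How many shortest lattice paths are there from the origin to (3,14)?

Each path is a sequence of 17 steps with 3 rights: C(17,3) = 680.

680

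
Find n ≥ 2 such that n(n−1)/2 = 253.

n(n−1)/2 = 253 ⇒ n(n−1) = 506. Since 23·22 = 506, n = 23.

23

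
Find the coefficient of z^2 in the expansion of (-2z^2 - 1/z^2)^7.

General term: C(7,j)·(-2z^2)^j·(-1/z^2)^(7-j), with z-exponent 2j − 2(7−j) = 4j − 14.
Set 4j − 14 = 2: j = 4.
C(7,4) = 35; (-2)^4 = 16; (-1)^3 = -1.
Coefficient = 35 · 16 · (-1) = -560.

-560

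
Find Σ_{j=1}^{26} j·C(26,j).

Differentiating (1+x)^26 and setting x=1: Σ j·C(26,j) = 26·2^25 = 872415232.

872415232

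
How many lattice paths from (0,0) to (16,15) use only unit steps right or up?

300540195

Each path is a sequence of 31 steps with 16 rights: C(31,16) = 300540195.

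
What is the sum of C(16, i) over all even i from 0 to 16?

32768

Even-i terms of row 16 sum to 2^15 = 32768.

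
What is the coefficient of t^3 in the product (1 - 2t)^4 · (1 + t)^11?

-43

Coefficient of t^3 = Σ_{j} C(4,j)·(-2)^j·C(11,3-j)·1^(3-j) for j from 0 to 3.
= 165 + (-440) + 264 + (-32) = -43.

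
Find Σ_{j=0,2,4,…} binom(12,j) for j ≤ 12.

Half of (1+1)^12 + (1−1)^12 gives the even-index sum: 2^11 = 2048.

2048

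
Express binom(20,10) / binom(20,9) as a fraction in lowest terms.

11/10

C(n,k+1)/C(n,k) = (n−k)/(k+1) = (20−9)/(9+1) = 11/10.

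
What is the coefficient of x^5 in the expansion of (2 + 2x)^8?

14336

The general term is C(8,j)·(2)^j·(2x)^(8-j); the x^5 term has j = 3.
C(8,3) = 56.
Coefficient = C(8,3) · 2^3 · 2^5 = 56 · 8 · 32 = 14336.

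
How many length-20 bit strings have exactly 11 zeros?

Choose the 11 positions: C(20,11) = 167960.

167960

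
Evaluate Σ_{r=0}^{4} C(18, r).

1 + 18 + 153 + 816 + 3060 = 4048.

4048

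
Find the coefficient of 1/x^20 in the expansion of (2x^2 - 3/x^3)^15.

General term: C(15,j)·(2x^2)^j·(-3/x^3)^(15-j), with x-exponent 2j − 3(15−j) = 5j − 45.
Set 5j − 45 = -20: j = 5.
C(15,5) = 3003; 2^5 = 32; (-3)^10 = 59049.
Coefficient = 3003 · 32 · 59049 = 5674372704.

5674372704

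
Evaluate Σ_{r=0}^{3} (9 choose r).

130

1 + 9 + 36 + 84 = 130.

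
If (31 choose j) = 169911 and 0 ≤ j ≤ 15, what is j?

5

C(31,j) increases on 0 ≤ j ≤ 15. C(31,4) = 31465 and C(31,5) = 169911, so j = 5.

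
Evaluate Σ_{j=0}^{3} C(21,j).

1 + 21 + 210 + 1330 = 1562.

1562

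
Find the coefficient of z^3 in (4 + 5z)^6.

160000

The general term is C(6,j)·(4)^j·(5z)^(6-j); the z^3 term has j = 3.
C(6,3) = 20.
Coefficient = C(6,3) · 4^3 · 5^3 = 20 · 64 · 125 = 160000.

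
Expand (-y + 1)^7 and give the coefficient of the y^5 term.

-21

The general term is C(7,j)·(-y)^j·(1)^(7-j); the y^5 term has j = 5.
C(7,5) = 21.
Coefficient = C(7,5) · (-1)^5 = 21 · (-1) = -21.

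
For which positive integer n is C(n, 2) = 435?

30

n(n−1)/2 = 435 ⇒ n(n−1) = 870. Since 30·29 = 870, n = 30.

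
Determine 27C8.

C(27,8) = (27·26·25·24·23·22·21·20) / 8! = 89513424000 / 40320 = 2220075.

2220075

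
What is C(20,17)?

C(20,17) = C(20,3) by symmetry.
C(20,3) = (20·19·18) / 3! = 6840 / 6 = 1140.

1140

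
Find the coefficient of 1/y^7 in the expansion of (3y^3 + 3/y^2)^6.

General term: C(6,j)·(3y^3)^j·(3/y^2)^(6-j), with y-exponent 3j − 2(6−j) = 5j − 12.
Set 5j − 12 = -7: j = 1.
C(6,1) = 6; 3^1 = 3; 3^5 = 243.
Coefficient = 6 · 3 · 243 = 4374.

4374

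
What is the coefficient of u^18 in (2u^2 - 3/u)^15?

226437120

General term: C(15,j)·(2u^2)^j·(-3/u)^(15-j), with u-exponent 2j − 1(15−j) = 3j − 15.
Set 3j − 15 = 18: j = 11.
C(15,11) = 1365; 2^11 = 2048; (-3)^4 = 81.
Coefficient = 1365 · 2048 · 81 = 226437120.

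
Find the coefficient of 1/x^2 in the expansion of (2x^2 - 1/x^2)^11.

General term: C(11,j)·(2x^2)^j·(-1/x^2)^(11-j), with x-exponent 2j − 2(11−j) = 4j − 22.
Set 4j − 22 = -2: j = 5.
C(11,5) = 462; 2^5 = 32; (-1)^6 = 1.
Coefficient = 462 · 32 · 1 = 14784.

14784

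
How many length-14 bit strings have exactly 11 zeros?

364

Choose the 11 positions: C(14,11) = 364.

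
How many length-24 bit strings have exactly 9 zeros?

1307504

Choose the 9 positions: C(24,9) = 1307504.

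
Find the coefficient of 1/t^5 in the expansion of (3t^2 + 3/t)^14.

General term: C(14,j)·(3t^2)^j·(3/t)^(14-j), with t-exponent 2j − 1(14−j) = 3j − 14.
Set 3j − 14 = -5: j = 3.
C(14,3) = 364; 3^3 = 27; 3^11 = 177147.
Coefficient = 364 · 27 · 177147 = 1741000716.

1741000716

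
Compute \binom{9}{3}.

84

C(9,3) = (9·8·7) / 3! = 504 / 6 = 84.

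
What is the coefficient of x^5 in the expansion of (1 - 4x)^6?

-6144

The general term is C(6,j)·(1)^j·(-4x)^(6-j); the x^5 term has j = 1.
C(6,1) = 6.
Coefficient = C(6,1) · (-4)^5 = 6 · (-1024) = -6144.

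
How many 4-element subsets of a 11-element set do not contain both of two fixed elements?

All 4-subsets: C(11,4) = 330. Those containing both fixed elements: C(9,2) = 36.
330 − 36 = 294.

294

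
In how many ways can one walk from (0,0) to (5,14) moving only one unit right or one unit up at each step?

11628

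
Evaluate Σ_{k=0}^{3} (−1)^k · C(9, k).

The partial alternating sum Σ_{k=0}^{3} (−1)^k C(9,k) = (−1)^3 C(8,3) = -56.

-56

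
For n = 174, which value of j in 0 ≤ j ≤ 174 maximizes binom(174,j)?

87

C(174,j) is maximized at j = 174/2 = 87.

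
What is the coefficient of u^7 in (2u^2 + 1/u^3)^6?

192

General term: C(6,j)·(2u^2)^j·(1/u^3)^(6-j), with u-exponent 2j − 3(6−j) = 5j − 18.
Set 5j − 18 = 7: j = 5.
C(6,5) = 6; 2^5 = 32; 1^1 = 1.
Coefficient = 6 · 32 · 1 = 192.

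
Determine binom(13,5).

C(13,5) = (13·12·11·10·9) / 5! = 154440 / 120 = 1287.

1287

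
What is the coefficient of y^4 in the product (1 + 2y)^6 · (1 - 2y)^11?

Coefficient of y^4 = Σ_{j} C(6,j)·2^j·C(11,4-j)·(-2)^(4-j) for j from 0 to 4.
= 5280 + (-15840) + 13200 + (-3520) + 240 = -640.

-640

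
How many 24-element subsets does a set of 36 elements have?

C(36,24) = C(36,12) by symmetry.
C(36,12) = (36·35·34·33·32·31·30·29·28·27·26·25) / 12! = 599555620984320000 / 479001600 = 1251677700.

1251677700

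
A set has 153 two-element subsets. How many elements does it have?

18

n(n−1)/2 = 153 ⇒ n(n−1) = 306. Since 18·17 = 306, n = 18.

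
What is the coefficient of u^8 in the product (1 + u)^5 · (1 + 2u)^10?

Coefficient of u^8 = Σ_{j} C(5,j)·1^j·C(10,8-j)·2^(8-j) for j from 0 to 5.
= 11520 + 76800 + 134400 + 80640 + 16800 + 960 = 321120.

321120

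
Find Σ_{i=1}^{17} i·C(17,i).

Since i·C(17,i) = 17·C(16,i−1), the sum is 17·2^16 = 17·65536 = 1114112.

1114112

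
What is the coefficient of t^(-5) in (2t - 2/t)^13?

-5857280

General term: C(13,j)·(2t)^j·(-2/t)^(13-j), with t-exponent 1j − 1(13−j) = 2j − 13.
Set 2j − 13 = -5: j = 4.
C(13,4) = 715; 2^4 = 16; (-2)^9 = -512.
Coefficient = 715 · 16 · (-512) = -5857280.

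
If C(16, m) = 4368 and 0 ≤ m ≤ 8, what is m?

5

C(16,m) increases on 0 ≤ m ≤ 8. C(16,4) = 1820 and C(16,5) = 4368, so m = 5.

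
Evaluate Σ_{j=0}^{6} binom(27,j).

1 + 27 + 351 + 2925 + 17550 + 80730 + 296010 = 397594.

397594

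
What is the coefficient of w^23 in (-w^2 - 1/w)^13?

General term: C(13,j)·(-w^2)^j·(-1/w)^(13-j), with w-exponent 2j − 1(13−j) = 3j − 13.
Set 3j − 13 = 23: j = 12.
C(13,12) = 13; (-1)^12 = 1; (-1)^1 = -1.
Coefficient = 13 · 1 · (-1) = -13.

-13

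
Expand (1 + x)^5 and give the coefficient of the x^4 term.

5

The general term is C(5,j)·(1)^j·(x)^(5-j); the x^4 term has j = 1.
C(5,1) = 5.
Coefficient = C(5,1) = 5.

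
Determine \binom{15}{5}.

3003

C(15,5) = (15·14·13·12·11) / 5! = 360360 / 120 = 3003.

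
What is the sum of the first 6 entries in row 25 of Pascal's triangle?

1 + 25 + 300 + 2300 + 12650 + 53130 = 68406.

68406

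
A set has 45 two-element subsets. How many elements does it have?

n(n−1)/2 = 45 ⇒ n(n−1) = 90. Since 10·9 = 90, n = 10.

10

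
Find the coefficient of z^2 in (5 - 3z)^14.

199951171875

The general term is C(14,j)·(5)^j·(-3z)^(14-j); the z^2 term has j = 12.
C(14,12) = 91.
Coefficient = C(14,12) · 5^12 · (-3)^2 = 91 · 244140625 · 9 = 199951171875.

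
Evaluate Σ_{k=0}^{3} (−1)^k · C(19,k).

-816

The partial alternating sum Σ_{k=0}^{3} (−1)^k C(19,k) = (−1)^3 C(18,3) = -816.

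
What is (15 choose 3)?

455

C(15,3) = (15·14·13) / 3! = 2730 / 6 = 455.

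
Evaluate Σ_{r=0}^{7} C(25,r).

726206

1 + 25 + 300 + 2300 + 12650 + 53130 + 177100 + 480700 = 726206.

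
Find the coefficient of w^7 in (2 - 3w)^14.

-960740352

The general term is C(14,j)·(2)^j·(-3w)^(14-j); the w^7 term has j = 7.
C(14,7) = 3432.
Coefficient = C(14,7) · 2^7 · (-3)^7 = 3432 · 128 · (-2187) = -960740352.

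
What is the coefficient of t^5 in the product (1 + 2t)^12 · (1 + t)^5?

Coefficient of t^5 = Σ_{j} C(12,j)·2^j·C(5,5-j)·1^(5-j) for j from 0 to 5.
= 1 + 120 + 2640 + 17600 + 39600 + 25344 = 85305.

85305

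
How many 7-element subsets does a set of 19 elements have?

C(19,7) = (19·18·17·16·15·14·13) / 7! = 253955520 / 5040 = 50388.

50388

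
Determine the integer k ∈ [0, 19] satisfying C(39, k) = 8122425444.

C(39,k) increases on 0 ≤ k ≤ 19. C(39,12) = 3910797436 and C(39,13) = 8122425444, so k = 13.

13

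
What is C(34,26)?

18156204

C(34,26) = C(34,8) by symmetry.
C(34,8) = (34·33·32·31·30·29·28·27) / 8! = 732058145280 / 40320 = 18156204.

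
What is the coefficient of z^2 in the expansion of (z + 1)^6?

15

The general term is C(6,j)·(z)^j·(1)^(6-j); the z^2 term has j = 2.
C(6,2) = 15.
Coefficient = C(6,2) = 15.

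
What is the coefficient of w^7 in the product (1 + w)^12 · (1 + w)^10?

170544

(1 + w)^12(1 + w)^10 = (1 + w)^22, so the coefficient of w^7 is C(22,7)·1^7 = 170544·1 = 170544.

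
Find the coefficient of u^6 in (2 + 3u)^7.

10206

The general term is C(7,j)·(2)^j·(3u)^(7-j); the u^6 term has j = 1.
C(7,1) = 7.
Coefficient = C(7,1) · 2^1 · 3^6 = 7 · 2 · 729 = 10206.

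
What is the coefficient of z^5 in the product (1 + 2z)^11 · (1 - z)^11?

Coefficient of z^5 = Σ_{j} C(11,j)·2^j·C(11,5-j)·(-1)^(5-j) for j from 0 to 5.
= (-462) + 7260 + (-36300) + 72600 + (-58080) + 14784 = -198.

-198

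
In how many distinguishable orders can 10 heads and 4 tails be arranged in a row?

Choose positions for the heads: C(14,10) = 1001.

1001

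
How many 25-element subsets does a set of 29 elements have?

23751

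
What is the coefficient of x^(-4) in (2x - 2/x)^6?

-384

General term: C(6,j)·(2x)^j·(-2/x)^(6-j), with x-exponent 1j − 1(6−j) = 2j − 6.
Set 2j − 6 = -4: j = 1.
C(6,1) = 6; 2^1 = 2; (-2)^5 = -32.
Coefficient = 6 · 2 · (-32) = -384.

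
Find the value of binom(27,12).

17383860

C(27,12) = (27·26·25·24·23·22·21·20·19·18·17·16) / 12! = 8326896754176000 / 479001600 = 17383860.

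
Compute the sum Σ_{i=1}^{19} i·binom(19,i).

Differentiating (1+x)^19 and setting x=1: Σ i·C(19,i) = 19·2^18 = 4980736.

4980736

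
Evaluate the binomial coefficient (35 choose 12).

C(35,12) = (35·34·33·32·31·30·29·28·27·26·25·24) / 12! = 399703747322880000 / 479001600 = 834451800.

834451800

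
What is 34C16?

C(34,16) = (34·33·32·31·30·29·28·27·26·25·24·23·22·21·20·19) / 16! = 46113021921146019840000 / 20922789888000 = 2203961430.

2203961430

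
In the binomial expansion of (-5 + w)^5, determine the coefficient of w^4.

-25

The general term is C(5,j)·(-5)^j·(w)^(5-j); the w^4 term has j = 1.
C(5,1) = 5.
Coefficient = C(5,1) · (-5)^1 = 5 · (-5) = -25.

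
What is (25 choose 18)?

480700

C(25,18) = C(25,7) by symmetry.
C(25,7) = (25·24·23·22·21·20·19) / 7! = 2422728000 / 5040 = 480700.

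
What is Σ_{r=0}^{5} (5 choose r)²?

By Vandermonde's identity, Σ C(5,r)² = C(10,5) = 252.

252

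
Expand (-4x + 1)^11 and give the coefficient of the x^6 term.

1892352

The general term is C(11,j)·(-4x)^j·(1)^(11-j); the x^6 term has j = 6.
C(11,6) = 462.
Coefficient = C(11,6) · (-4)^6 = 462 · 4096 = 1892352.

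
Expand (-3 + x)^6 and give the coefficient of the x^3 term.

The general term is C(6,j)·(-3)^j·(x)^(6-j); the x^3 term has j = 3.
C(6,3) = 20.
Coefficient = C(6,3) · (-3)^3 = 20 · (-27) = -540.

-540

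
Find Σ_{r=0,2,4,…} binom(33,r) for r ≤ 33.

4294967296

Even-r terms of row 33 sum to 2^32 = 4294967296.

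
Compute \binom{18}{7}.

31824

C(18,7) = (18·17·16·15·14·13·12) / 7! = 160392960 / 5040 = 31824.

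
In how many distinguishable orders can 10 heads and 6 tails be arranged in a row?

Choose positions for the heads: C(16,10) = 8008.

8008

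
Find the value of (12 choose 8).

495

C(12,8) = C(12,4) by symmetry.
C(12,4) = (12·11·10·9) / 4! = 11880 / 24 = 495.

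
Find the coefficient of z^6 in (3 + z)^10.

17010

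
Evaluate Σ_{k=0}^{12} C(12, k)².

2704156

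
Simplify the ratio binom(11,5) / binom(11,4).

7/5

C(n,k+1)/C(n,k) = (n−k)/(k+1) = (11−4)/(4+1) = 7/5.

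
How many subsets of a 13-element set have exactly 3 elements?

286

Choose the 3 positions: C(13,3) = 286.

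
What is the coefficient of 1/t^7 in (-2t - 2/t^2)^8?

General term: C(8,j)·(-2t)^j·(-2/t^2)^(8-j), with t-exponent 1j − 2(8−j) = 3j − 16.
Set 3j − 16 = -7: j = 3.
C(8,3) = 56; (-2)^3 = -8; (-2)^5 = -32.
Coefficient = 56 · (-8) · (-32) = 14336.

14336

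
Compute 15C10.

3003

C(15,10) = C(15,5) by symmetry.
C(15,5) = (15·14·13·12·11) / 5! = 360360 / 120 = 3003.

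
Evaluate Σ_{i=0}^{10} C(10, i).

1024

Setting x = 1 in (1+x)^10 gives Σ C(10,i) = 2^10 = 1024.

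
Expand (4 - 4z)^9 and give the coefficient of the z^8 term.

2359296

The general term is C(9,j)·(4)^j·(-4z)^(9-j); the z^8 term has j = 1.
C(9,1) = 9.
Coefficient = C(9,1) · 4^1 · (-4)^8 = 9 · 4 · 65536 = 2359296.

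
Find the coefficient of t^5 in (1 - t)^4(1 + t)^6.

12

Coefficient of t^5 = Σ_{j} C(4,j)·(-1)^j·C(6,5-j)·1^(5-j) for j from 0 to 4.
= 6 + (-60) + 120 + (-60) + 6 = 12.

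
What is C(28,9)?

C(28,9) = (28·27·26·25·24·23·22·21·20) / 9! = 2506375872000 / 362880 = 6906900.

6906900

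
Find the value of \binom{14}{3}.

364

C(14,3) = (14·13·12) / 3! = 2184 / 6 = 364.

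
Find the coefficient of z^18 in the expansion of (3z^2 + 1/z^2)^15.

General term: C(15,j)·(3z^2)^j·(1/z^2)^(15-j), with z-exponent 2j − 2(15−j) = 4j − 30.
Set 4j − 30 = 18: j = 12.
C(15,12) = 455; 3^12 = 531441; 1^3 = 1.
Coefficient = 455 · 531441 · 1 = 241805655.

241805655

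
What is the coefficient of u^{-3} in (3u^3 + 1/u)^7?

General term: C(7,j)·(3u^3)^j·(1/u)^(7-j), with u-exponent 3j − 1(7−j) = 4j − 7.
Set 4j − 7 = -3: j = 1.
C(7,1) = 7; 3^1 = 3; 1^6 = 1.
Coefficient = 7 · 3 · 1 = 21.

21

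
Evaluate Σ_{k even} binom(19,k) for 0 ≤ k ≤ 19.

Even-k terms of row 19 sum to 2^18 = 262144.

262144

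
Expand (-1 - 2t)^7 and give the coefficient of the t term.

-14

The general term is C(7,j)·(-1)^j·(-2t)^(7-j); the t^1 term has j = 6.
C(7,6) = 7.
Coefficient = C(7,6) · (-2)^1 = 7 · (-2) = -14.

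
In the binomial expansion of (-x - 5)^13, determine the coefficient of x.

The general term is C(13,j)·(-x)^j·(-5)^(13-j); the x^1 term has j = 1.
C(13,1) = 13.
Coefficient = C(13,1) · (-1)^1 · (-5)^12 = 13 · (-1) · 244140625 = -3173828125.

-3173828125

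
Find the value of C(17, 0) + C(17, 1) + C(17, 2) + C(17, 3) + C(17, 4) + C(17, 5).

1 + 17 + 136 + 680 + 2380 + 6188 = 9402.

9402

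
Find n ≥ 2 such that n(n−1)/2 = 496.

32

n(n−1)/2 = 496 ⇒ n(n−1) = 992. Since 32·31 = 992, n = 32.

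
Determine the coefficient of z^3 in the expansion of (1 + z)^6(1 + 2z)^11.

2990

Coefficient of z^3 = Σ_{j} C(6,j)·1^j·C(11,3-j)·2^(3-j) for j from 0 to 3.
= 1320 + 1320 + 330 + 20 = 2990.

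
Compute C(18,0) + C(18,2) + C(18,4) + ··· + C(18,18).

Even-k terms of row 18 sum to 2^17 = 131072.

131072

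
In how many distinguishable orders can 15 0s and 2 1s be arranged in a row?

136

Choose positions for the 0s: C(17,15) = 136.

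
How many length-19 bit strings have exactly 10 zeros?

92378

Choose the 10 positions: C(19,10) = 92378.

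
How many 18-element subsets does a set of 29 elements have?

34597290

C(29,18) = C(29,11) by symmetry.
C(29,11) = (29·28·27·26·25·24·23·22·21·20·19) / 11! = 1381013105472000 / 39916800 = 34597290.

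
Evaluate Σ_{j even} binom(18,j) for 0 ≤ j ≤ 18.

Even-j terms of row 18 sum to 2^17 = 131072.

131072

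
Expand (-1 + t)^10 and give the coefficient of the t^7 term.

The general term is C(10,j)·(-1)^j·(t)^(10-j); the t^7 term has j = 3.
C(10,3) = 120.
Coefficient = C(10,3) · (-1)^3 = 120 · (-1) = -120.

-120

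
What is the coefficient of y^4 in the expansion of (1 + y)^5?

5

The general term is C(5,j)·(1)^j·(y)^(5-j); the y^4 term has j = 1.
C(5,1) = 5.
Coefficient = C(5,1) = 5.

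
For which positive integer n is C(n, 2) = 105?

n(n−1)/2 = 105 ⇒ n(n−1) = 210. Since 15·14 = 210, n = 15.

15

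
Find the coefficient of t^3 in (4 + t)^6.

1280

The general term is C(6,j)·(4)^j·(t)^(6-j); the t^3 term has j = 3.
C(6,3) = 20.
Coefficient = C(6,3) · 4^3 = 20 · 64 = 1280.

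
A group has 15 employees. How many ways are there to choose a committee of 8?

This is C(15,8) = 6435.

6435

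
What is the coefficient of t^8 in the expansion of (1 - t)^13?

1287

The general term is C(13,j)·(1)^j·(-t)^(13-j); the t^8 term has j = 5.
C(13,5) = 1287.
Coefficient = C(13,5) = 1287.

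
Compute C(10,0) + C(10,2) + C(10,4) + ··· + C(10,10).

Even-k terms of row 10 sum to 2^9 = 512.

512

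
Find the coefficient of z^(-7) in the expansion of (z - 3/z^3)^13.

-312741

General term: C(13,j)·(z)^j·(-3/z^3)^(13-j), with z-exponent 1j − 3(13−j) = 4j − 39.
Set 4j − 39 = -7: j = 8.
C(13,8) = 1287; 1^8 = 1; (-3)^5 = -243.
Coefficient = 1287 · 1 · (-243) = -312741.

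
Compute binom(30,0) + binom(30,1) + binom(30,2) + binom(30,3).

1 + 30 + 435 + 4060 = 4526.

4526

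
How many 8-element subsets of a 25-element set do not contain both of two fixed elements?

All 8-subsets: C(25,8) = 1081575. Those containing both fixed elements: C(23,6) = 100947.
1081575 − 100947 = 980628.

980628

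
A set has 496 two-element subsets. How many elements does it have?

32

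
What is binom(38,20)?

C(38,20) = C(38,18) by symmetry.
C(38,18) = (38·37·36·35·34·33·32·31·30·29·28·27·26·25·24·23·22·21) / 18! = 214978908196382744494080000 / 6402373705728000 = 33578000610.

33578000610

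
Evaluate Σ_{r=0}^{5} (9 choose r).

1 + 9 + 36 + 84 + 126 + 126 = 382.

382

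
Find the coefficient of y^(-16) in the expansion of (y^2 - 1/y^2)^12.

66

General term: C(12,j)·(y^2)^j·(-1/y^2)^(12-j), with y-exponent 2j − 2(12−j) = 4j − 24.
Set 4j − 24 = -16: j = 2.
C(12,2) = 66; 1^2 = 1; (-1)^10 = 1.
Coefficient = 66 · 1 · 1 = 66.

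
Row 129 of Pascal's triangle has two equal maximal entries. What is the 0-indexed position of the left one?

For odd n = 129, C(129,m) peaks at m = (n−1)/2 and (n+1)/2; the smaller is 64.

64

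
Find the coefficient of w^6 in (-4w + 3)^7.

The general term is C(7,j)·(-4w)^j·(3)^(7-j); the w^6 term has j = 6.
C(7,6) = 7.
Coefficient = C(7,6) · (-4)^6 · 3^1 = 7 · 4096 · 3 = 86016.

86016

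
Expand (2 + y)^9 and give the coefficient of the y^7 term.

144

The general term is C(9,j)·(2)^j·(y)^(9-j); the y^7 term has j = 2.
C(9,2) = 36.
Coefficient = C(9,2) · 2^2 = 36 · 4 = 144.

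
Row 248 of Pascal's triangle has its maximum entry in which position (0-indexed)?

124

C(248,m) is maximized at m = 248/2 = 124.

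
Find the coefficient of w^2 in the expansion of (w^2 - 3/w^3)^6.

General term: C(6,j)·(w^2)^j·(-3/w^3)^(6-j), with w-exponent 2j − 3(6−j) = 5j − 18.
Set 5j − 18 = 2: j = 4.
C(6,4) = 15; 1^4 = 1; (-3)^2 = 9.
Coefficient = 15 · 1 · 9 = 135.

135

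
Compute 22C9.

497420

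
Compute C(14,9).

2002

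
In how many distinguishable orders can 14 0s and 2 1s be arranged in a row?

120

Choose positions for the 0s: C(16,14) = 120.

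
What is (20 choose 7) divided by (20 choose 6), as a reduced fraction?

2

C(n,k+1)/C(n,k) = (n−k)/(k+1) = (20−6)/(6+1) = 14/7 = 2.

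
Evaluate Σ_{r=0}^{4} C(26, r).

1 + 26 + 325 + 2600 + 14950 = 17902.

17902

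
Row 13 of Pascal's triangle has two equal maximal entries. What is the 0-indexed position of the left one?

For odd n = 13, C(13,k) peaks at k = (n−1)/2 and (n+1)/2; the smaller is 6.

6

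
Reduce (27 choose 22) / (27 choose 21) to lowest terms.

3/11

C(n,k+1)/C(n,k) = (n−k)/(k+1) = (27−21)/(21+1) = 6/22 = 3/11.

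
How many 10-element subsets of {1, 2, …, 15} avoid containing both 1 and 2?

1716

All 10-subsets: C(15,10) = 3003. Those containing both fixed elements: C(13,8) = 1287.
3003 − 1287 = 1716.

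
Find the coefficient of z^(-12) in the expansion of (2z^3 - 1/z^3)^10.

-960

General term: C(10,j)·(2z^3)^j·(-1/z^3)^(10-j), with z-exponent 3j − 3(10−j) = 6j − 30.
Set 6j − 30 = -12: j = 3.
C(10,3) = 120; 2^3 = 8; (-1)^7 = -1.
Coefficient = 120 · 8 · (-1) = -960.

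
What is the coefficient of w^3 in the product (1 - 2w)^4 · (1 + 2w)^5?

-32

Coefficient of w^3 = Σ_{j} C(4,j)·(-2)^j·C(5,3-j)·2^(3-j) for j from 0 to 3.
= 80 + (-320) + 240 + (-32) = -32.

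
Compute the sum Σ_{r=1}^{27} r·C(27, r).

1811939328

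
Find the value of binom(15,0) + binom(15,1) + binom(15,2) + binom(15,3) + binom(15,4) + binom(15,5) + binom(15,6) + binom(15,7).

1 + 15 + 105 + 455 + 1365 + 3003 + 5005 + 6435 = 16384.

16384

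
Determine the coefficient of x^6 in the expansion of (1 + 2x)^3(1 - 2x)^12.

-11968

Coefficient of x^6 = Σ_{j} C(3,j)·2^j·C(12,6-j)·(-2)^(6-j) for j from 0 to 3.
= 59136 + (-152064) + 95040 + (-14080) = -11968.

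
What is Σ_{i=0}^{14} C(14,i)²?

40116600

By Vandermonde's identity, Σ C(14,i)² = C(28,14) = 40116600.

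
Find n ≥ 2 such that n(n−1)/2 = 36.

n(n−1)/2 = 36 ⇒ n(n−1) = 72. Since 9·8 = 72, n = 9.

9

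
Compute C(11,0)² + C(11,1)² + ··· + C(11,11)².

705432

By Vandermonde's identity, Σ C(11,k)² = C(22,11) = 705432.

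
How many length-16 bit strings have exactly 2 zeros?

120

Choose the 2 positions: C(16,2) = 120.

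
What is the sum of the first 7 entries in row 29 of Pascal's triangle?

621616

1 + 29 + 406 + 3654 + 23751 + 118755 + 475020 = 621616.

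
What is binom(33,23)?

C(33,23) = C(33,10) by symmetry.
C(33,10) = (33·32·31·30·29·28·27·26·25·24) / 10! = 335885501952000 / 3628800 = 92561040.

92561040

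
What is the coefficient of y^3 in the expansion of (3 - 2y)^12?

The general term is C(12,j)·(3)^j·(-2y)^(12-j); the y^3 term has j = 9.
C(12,9) = 220.
Coefficient = C(12,9) · 3^9 · (-2)^3 = 220 · 19683 · (-8) = -34642080.

-34642080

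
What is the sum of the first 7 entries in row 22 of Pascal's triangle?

1 + 22 + 231 + 1540 + 7315 + 26334 + 74613 = 110056.

110056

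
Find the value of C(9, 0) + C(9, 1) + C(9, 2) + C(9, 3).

130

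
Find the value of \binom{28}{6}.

376740

C(28,6) = (28·27·26·25·24·23) / 6! = 271252800 / 720 = 376740.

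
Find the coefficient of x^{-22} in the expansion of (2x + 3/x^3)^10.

General term: C(10,j)·(2x)^j·(3/x^3)^(10-j), with x-exponent 1j − 3(10−j) = 4j − 30.
Set 4j − 30 = -22: j = 2.
C(10,2) = 45; 2^2 = 4; 3^8 = 6561.
Coefficient = 45 · 4 · 6561 = 1180980.

1180980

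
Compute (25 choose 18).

480700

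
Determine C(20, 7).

77520

C(20,7) = (20·19·18·17·16·15·14) / 7! = 390700800 / 5040 = 77520.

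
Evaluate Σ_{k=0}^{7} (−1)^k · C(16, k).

-6435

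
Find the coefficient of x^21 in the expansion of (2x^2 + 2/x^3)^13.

106496

General term: C(13,j)·(2x^2)^j·(2/x^3)^(13-j), with x-exponent 2j − 3(13−j) = 5j − 39.
Set 5j − 39 = 21: j = 12.
C(13,12) = 13; 2^12 = 4096; 2^1 = 2.
Coefficient = 13 · 4096 · 2 = 106496.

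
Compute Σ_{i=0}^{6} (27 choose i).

1 + 27 + 351 + 2925 + 17550 + 80730 + 296010 = 397594.

397594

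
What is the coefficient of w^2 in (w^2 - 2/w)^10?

General term: C(10,j)·(w^2)^j·(-2/w)^(10-j), with w-exponent 2j − 1(10−j) = 3j − 10.
Set 3j − 10 = 2: j = 4.
C(10,4) = 210; 1^4 = 1; (-2)^6 = 64.
Coefficient = 210 · 1 · 64 = 13440.

13440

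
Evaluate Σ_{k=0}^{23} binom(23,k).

Setting x = 1 in (1+x)^23 gives Σ C(23,k) = 2^23 = 8388608.

8388608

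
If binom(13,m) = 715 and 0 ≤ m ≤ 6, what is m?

C(13,m) increases on 0 ≤ m ≤ 6. C(13,3) = 286 and C(13,4) = 715, so m = 4.

4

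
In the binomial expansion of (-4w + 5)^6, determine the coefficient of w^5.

-30720

The general term is C(6,j)·(-4w)^j·(5)^(6-j); the w^5 term has j = 5.
C(6,5) = 6.
Coefficient = C(6,5) · (-4)^5 · 5^1 = 6 · (-1024) · 5 = -30720.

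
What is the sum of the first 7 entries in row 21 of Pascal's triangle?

82160

1 + 21 + 210 + 1330 + 5985 + 20349 + 54264 = 82160.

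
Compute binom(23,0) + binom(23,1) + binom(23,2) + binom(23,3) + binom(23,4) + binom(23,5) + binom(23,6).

1 + 23 + 253 + 1771 + 8855 + 33649 + 100947 = 145499.

145499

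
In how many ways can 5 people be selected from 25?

53130

This is C(25,5) = 53130.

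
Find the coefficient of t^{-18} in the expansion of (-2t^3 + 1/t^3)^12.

General term: C(12,j)·(-2t^3)^j·(1/t^3)^(12-j), with t-exponent 3j − 3(12−j) = 6j − 36.
Set 6j − 36 = -18: j = 3.
C(12,3) = 220; (-2)^3 = -8; 1^9 = 1.
Coefficient = 220 · (-8) · 1 = -1760.

-1760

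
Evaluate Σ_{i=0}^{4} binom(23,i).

10903

1 + 23 + 253 + 1771 + 8855 = 10903.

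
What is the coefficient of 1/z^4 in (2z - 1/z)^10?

General term: C(10,j)·(2z)^j·(-1/z)^(10-j), with z-exponent 1j − 1(10−j) = 2j − 10.
Set 2j − 10 = -4: j = 3.
C(10,3) = 120; 2^3 = 8; (-1)^7 = -1.
Coefficient = 120 · 8 · (-1) = -960.

-960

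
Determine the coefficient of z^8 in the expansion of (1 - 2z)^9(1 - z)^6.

225648

Coefficient of z^8 = Σ_{j} C(9,j)·(-2)^j·C(6,8-j)·(-1)^(8-j) for j from 2 to 8.
= 144 + 4032 + 30240 + 80640 + 80640 + 27648 + 2304 = 225648.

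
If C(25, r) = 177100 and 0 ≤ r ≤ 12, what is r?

6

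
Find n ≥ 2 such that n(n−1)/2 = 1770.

n(n−1)/2 = 1770 ⇒ n(n−1) = 3540. Since 60·59 = 3540, n = 60.

60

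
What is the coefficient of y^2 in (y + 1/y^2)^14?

1001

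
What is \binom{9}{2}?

36

C(9,2) = (9·8) / 2! = 72 / 2 = 36.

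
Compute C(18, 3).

816

C(18,3) = (18·17·16) / 3! = 4896 / 6 = 816.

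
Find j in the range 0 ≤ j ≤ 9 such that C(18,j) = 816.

C(18,j) increases on 0 ≤ j ≤ 9. C(18,2) = 153 and C(18,3) = 816, so j = 3.

3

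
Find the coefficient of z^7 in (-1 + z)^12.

-792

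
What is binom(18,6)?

18564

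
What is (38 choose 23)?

C(38,23) = C(38,15) by symmetry.
C(38,15) = (38·37·36·35·34·33·32·31·30·29·28·27·26·25·24) / 15! = 20231404874494894080000 / 1307674368000 = 15471286560.

15471286560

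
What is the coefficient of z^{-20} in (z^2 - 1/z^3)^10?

45

General term: C(10,j)·(z^2)^j·(-1/z^3)^(10-j), with z-exponent 2j − 3(10−j) = 5j − 30.
Set 5j − 30 = -20: j = 2.
C(10,2) = 45; 1^2 = 1; (-1)^8 = 1.
Coefficient = 45 · 1 · 1 = 45.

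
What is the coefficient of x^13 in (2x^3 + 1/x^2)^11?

General term: C(11,j)·(2x^3)^j·(1/x^2)^(11-j), with x-exponent 3j − 2(11−j) = 5j − 22.
Set 5j − 22 = 13: j = 7.
C(11,7) = 330; 2^7 = 128; 1^4 = 1.
Coefficient = 330 · 128 · 1 = 42240.

42240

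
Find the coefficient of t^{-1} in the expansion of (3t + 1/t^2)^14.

39405366

General term: C(14,j)·(3t)^j·(1/t^2)^(14-j), with t-exponent 1j − 2(14−j) = 3j − 28.
Set 3j − 28 = -1: j = 9.
C(14,9) = 2002; 3^9 = 19683; 1^5 = 1.
Coefficient = 2002 · 19683 · 1 = 39405366.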